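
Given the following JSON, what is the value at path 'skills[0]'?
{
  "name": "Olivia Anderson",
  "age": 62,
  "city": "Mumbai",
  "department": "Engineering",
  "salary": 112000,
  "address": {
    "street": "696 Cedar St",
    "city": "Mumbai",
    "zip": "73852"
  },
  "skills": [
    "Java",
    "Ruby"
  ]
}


Query: skills[0]
Path: skills -> first element
Value: Java

Java


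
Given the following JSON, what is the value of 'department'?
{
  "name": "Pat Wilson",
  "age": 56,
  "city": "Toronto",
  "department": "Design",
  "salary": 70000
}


Looking up field 'department'
Value: Design

Design


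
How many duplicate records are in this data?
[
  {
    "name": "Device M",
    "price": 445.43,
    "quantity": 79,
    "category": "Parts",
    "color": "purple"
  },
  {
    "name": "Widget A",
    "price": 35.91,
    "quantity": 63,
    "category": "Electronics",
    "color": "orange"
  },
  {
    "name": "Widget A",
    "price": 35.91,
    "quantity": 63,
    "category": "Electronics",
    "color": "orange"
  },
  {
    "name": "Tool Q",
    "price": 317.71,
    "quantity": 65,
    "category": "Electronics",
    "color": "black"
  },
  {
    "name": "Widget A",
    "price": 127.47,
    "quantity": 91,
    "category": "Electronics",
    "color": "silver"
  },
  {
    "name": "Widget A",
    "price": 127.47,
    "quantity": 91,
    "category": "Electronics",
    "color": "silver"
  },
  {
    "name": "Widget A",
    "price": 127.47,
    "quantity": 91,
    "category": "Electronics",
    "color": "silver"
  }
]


Checking 7 records for duplicates:

  Row 1: Device M ($445.43, qty 79)
  Row 2: Widget A ($35.91, qty 63)
  Row 3: Widget A ($35.91, qty 63) <-- DUPLICATE
  Row 4: Tool Q ($317.71, qty 65)
  Row 5: Widget A ($127.47, qty 91)
  Row 6: Widget A ($127.47, qty 91) <-- DUPLICATE
  Row 7: Widget A ($127.47, qty 91) <-- DUPLICATE

Duplicates found: 3
Unique records: 4

3 duplicates, 4 unique


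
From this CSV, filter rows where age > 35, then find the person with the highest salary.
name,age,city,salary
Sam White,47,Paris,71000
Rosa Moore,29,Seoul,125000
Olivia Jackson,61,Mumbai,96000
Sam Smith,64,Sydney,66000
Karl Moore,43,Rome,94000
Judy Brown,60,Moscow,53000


Filter: age > 35
Sort by: salary (descending)

Filtered records (5):
  Olivia Jackson, age 61, salary $96000
  Karl Moore, age 43, salary $94000
  Sam White, age 47, salary $71000
  Sam Smith, age 64, salary $66000
  Judy Brown, age 60, salary $53000

Highest salary: Olivia Jackson ($96000)

Olivia Jackson


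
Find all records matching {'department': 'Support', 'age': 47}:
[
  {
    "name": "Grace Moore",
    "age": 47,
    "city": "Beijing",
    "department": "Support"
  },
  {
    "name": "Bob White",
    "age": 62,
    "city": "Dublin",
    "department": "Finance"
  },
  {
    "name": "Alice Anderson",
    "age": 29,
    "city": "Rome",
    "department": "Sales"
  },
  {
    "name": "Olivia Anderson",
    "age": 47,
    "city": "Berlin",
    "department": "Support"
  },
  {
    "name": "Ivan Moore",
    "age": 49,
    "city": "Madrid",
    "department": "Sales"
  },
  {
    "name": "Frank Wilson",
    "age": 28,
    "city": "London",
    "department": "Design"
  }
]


Search criteria: {'department': 'Support', 'age': 47}

Checking 6 records:
  Grace Moore: {department: Support, age: 47} <-- MATCH
  Bob White: {department: Finance, age: 62}
  Alice Anderson: {department: Sales, age: 29}
  Olivia Anderson: {department: Support, age: 47} <-- MATCH
  Ivan Moore: {department: Sales, age: 49}
  Frank Wilson: {department: Design, age: 28}

Matches: ["Grace Moore", "Olivia Anderson"]

["Grace Moore", "Olivia Anderson"]


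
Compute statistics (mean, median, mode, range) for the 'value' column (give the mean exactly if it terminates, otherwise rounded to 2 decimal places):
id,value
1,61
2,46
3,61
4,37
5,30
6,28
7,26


Data: [61, 46, 61, 37, 30, 28, 26]
Count: 7
Sum: 289
Mean: 289/7 ≈ 41.29 (rounded to 2 decimal places)
Sorted: [26, 28, 30, 37, 46, 61, 61]
Median: 37.0
Mode: 61 (2 times)
Range: 61 - 26 = 35
Min: 26, Max: 61

mean≈41.29, median=37.0, mode=61, range=35


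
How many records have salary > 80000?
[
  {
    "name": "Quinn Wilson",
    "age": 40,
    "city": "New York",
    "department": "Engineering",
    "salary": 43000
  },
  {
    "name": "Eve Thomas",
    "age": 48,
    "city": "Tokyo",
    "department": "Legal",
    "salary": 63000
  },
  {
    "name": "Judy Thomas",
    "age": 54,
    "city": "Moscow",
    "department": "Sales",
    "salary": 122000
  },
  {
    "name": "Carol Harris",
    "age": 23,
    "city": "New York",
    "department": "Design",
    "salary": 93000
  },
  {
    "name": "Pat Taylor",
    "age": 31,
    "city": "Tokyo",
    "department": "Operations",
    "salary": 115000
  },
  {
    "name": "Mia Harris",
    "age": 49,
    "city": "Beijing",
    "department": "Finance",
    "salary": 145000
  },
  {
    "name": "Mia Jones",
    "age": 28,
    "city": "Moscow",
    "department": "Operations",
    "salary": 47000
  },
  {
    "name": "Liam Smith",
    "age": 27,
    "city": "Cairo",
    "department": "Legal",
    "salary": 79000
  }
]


Data: 8 records
Condition: salary > 80000

Checking each record:
  Quinn Wilson: 43000
  Eve Thomas: 63000
  Judy Thomas: 122000 MATCH
  Carol Harris: 93000 MATCH
  Pat Taylor: 115000 MATCH
  Mia Harris: 145000 MATCH
  Mia Jones: 47000
  Liam Smith: 79000

Count: 4

4


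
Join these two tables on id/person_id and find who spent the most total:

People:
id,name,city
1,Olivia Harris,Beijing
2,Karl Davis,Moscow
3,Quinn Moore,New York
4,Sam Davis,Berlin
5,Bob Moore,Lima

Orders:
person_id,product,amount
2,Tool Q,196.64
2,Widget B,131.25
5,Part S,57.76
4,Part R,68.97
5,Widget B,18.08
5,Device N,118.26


Join on: people.id = orders.person_id

Joined rows:
  Karl Davis (Moscow) bought Tool Q for $196.64
  Karl Davis (Moscow) bought Widget B for $131.25
  Bob Moore (Lima) bought Part S for $57.76
  Sam Davis (Berlin) bought Part R for $68.97
  Bob Moore (Lima) bought Widget B for $18.08
  Bob Moore (Lima) bought Device N for $118.26

Total per person:
  Karl Davis: $327.89
  Bob Moore: $194.10
  Sam Davis: $68.97

Top spender: Karl Davis ($327.89)

Karl Davis ($327.89)


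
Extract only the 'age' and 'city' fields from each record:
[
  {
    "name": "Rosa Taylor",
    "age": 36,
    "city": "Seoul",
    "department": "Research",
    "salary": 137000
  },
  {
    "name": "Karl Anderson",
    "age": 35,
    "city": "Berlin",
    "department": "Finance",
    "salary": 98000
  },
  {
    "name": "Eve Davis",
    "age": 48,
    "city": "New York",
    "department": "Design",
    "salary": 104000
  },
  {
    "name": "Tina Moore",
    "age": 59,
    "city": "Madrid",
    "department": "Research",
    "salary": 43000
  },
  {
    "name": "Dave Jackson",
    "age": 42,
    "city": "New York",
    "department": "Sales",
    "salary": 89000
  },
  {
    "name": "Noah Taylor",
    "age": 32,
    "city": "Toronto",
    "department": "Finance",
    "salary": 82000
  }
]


Original: 6 records with fields: name, age, city, department, salary
Keep: ['age', 'city']
Drop: ['name', 'department', 'salary']
Result: 6 records, 2 fields each

[
  {
    "age": 36,
    "city": "Seoul"
  },
  {
    "age": 35,
    "city": "Berlin"
  },
  {
    "age": 48,
    "city": "New York"
  },
  {
    "age": 59,
    "city": "Madrid"
  },
  {
    "age": 42,
    "city": "New York"
  },
  {
    "age": 32,
    "city": "Toronto"
  }
]


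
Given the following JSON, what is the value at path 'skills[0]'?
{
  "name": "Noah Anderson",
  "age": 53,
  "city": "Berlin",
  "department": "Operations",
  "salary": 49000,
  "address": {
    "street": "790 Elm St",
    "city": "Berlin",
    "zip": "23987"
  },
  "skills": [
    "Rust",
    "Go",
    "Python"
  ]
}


Query: skills[0]
Path: skills -> first element
Value: Rust

Rust


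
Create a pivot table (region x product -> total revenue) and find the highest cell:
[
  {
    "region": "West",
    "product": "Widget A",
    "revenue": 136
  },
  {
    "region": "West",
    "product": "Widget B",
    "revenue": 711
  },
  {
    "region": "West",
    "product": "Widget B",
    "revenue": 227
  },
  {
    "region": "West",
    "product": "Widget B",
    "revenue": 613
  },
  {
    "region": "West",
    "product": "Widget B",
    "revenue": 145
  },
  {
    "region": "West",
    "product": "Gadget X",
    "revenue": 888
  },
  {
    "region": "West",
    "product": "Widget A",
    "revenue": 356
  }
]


Pivot: region (rows) x product (columns) -> total revenue

     Gadget X      Widget A      Widget B    
West           888           492          1696  

Highest: West / Widget B = $1696

West / Widget B = $1696


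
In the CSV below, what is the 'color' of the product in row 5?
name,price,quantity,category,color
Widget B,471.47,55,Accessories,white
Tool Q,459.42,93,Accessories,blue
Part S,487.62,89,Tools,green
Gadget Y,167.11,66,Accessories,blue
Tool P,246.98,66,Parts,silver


Query: Row 5 ('Tool P'), column 'color'
Value: silver

silver


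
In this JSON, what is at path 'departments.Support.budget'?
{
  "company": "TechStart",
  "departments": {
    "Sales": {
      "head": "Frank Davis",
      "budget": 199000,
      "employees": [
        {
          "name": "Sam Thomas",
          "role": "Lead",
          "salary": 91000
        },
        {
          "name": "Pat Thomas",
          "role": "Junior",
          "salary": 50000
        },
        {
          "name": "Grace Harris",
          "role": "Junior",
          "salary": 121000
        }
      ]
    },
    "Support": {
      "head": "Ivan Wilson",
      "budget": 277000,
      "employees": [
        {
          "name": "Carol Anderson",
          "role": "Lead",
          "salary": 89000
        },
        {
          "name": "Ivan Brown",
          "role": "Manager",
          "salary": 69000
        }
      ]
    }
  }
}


Path: departments.Support.budget

Navigate:
  -> departments
  -> Support
  -> budget = 277000

277000


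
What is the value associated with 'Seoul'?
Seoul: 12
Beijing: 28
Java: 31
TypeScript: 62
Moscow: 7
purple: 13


Looking up key 'Seoul'
Value: 12

12


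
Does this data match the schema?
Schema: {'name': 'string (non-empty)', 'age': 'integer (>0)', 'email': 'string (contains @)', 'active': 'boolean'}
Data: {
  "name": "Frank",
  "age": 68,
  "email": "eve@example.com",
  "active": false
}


Validating each field against schema:
  name: OK (non-empty string)
  age: OK (positive integer)
  email: OK (string with @)
  active: OK (boolean)

Result: VALID

VALID


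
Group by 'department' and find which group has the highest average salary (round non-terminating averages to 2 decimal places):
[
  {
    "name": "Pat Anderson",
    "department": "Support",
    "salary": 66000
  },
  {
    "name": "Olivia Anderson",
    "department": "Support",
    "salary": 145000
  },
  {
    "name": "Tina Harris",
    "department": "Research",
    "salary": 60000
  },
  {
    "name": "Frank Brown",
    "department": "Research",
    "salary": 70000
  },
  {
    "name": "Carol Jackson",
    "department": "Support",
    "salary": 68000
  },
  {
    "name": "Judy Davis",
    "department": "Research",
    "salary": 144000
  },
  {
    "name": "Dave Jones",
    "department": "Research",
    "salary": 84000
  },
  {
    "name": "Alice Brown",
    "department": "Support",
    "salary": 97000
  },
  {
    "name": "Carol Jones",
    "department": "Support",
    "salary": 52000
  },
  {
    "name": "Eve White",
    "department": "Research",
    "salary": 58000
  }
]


Group by: department

Groups:
  Research: 5 people, avg salary = 416000/5 = $83200
  Support: 5 people, avg salary = 428000/5 = $85600

Highest average salary: Support ($85600)

Support ($85600)


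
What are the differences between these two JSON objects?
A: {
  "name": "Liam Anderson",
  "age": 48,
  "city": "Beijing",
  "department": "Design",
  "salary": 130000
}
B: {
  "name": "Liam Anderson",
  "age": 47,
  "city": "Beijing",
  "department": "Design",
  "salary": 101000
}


Comparing each field (in key order):
  name: same
  age: DIFFERENT
  city: same
  department: same
  salary: DIFFERENT
Differences:
  age: 48 -> 47
  salary: 130000 -> 101000

2 field(s) changed

2 changes: age, salary


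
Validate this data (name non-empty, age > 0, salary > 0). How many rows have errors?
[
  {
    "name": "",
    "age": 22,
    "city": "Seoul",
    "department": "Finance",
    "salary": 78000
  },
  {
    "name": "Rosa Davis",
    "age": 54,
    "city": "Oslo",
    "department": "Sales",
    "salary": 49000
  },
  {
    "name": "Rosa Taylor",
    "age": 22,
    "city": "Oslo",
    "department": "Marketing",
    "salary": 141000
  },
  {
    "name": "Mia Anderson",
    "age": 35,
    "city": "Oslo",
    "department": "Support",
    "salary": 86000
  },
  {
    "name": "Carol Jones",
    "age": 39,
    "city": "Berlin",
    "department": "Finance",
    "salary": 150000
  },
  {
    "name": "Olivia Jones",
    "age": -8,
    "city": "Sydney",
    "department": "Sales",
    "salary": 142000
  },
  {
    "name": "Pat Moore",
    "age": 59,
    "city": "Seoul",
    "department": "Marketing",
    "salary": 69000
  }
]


Validating 7 records:
Rules: name non-empty, age > 0, salary > 0

  Row 1 (???): empty name
  Row 2 (Rosa Davis): OK
  Row 3 (Rosa Taylor): OK
  Row 4 (Mia Anderson): OK
  Row 5 (Carol Jones): OK
  Row 6 (Olivia Jones): negative age: -8
  Row 7 (Pat Moore): OK

Total errors: 2

2 errors


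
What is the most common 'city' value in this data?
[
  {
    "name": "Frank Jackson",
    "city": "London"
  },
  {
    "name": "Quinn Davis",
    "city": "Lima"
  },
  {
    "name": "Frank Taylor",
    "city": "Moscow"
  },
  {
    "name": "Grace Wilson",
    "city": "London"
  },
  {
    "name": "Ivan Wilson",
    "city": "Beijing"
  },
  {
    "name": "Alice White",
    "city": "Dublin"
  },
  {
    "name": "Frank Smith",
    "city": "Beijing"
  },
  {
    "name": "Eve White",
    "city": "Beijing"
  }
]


Counting 'city' values across 8 records:

  Beijing: 3 ###
  London: 2 ##
  Lima: 1 #
  Moscow: 1 #
  Dublin: 1 #

Most common: Beijing (3 times)

Beijing (3 times)


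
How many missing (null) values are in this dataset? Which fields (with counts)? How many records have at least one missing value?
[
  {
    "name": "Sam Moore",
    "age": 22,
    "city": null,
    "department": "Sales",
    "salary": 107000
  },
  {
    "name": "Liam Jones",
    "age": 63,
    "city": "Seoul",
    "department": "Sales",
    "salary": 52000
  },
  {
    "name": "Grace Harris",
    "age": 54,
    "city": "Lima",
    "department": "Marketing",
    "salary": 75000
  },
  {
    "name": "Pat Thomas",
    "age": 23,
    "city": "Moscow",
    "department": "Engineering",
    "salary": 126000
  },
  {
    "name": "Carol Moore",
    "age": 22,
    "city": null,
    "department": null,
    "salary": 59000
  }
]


Checking for missing (null) values in 5 records:

  Sam Moore: city
  Liam Jones: complete
  Grace Harris: complete
  Pat Thomas: complete
  Carol Moore: city, department

Per field:
  name: 0 missing
  age: 0 missing
  city: 2 missing
  department: 1 missing
  salary: 0 missing

Total missing values: 3
Records with any missing: 2

3 missing values (city: 2, department: 1); 2 incomplete records


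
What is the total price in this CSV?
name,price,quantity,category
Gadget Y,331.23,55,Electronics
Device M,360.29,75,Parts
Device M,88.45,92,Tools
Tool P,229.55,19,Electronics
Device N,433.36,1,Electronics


Computing total price:
Values: [331.23, 360.29, 88.45, 229.55, 433.36]
Sum = 1442.88

1442.88


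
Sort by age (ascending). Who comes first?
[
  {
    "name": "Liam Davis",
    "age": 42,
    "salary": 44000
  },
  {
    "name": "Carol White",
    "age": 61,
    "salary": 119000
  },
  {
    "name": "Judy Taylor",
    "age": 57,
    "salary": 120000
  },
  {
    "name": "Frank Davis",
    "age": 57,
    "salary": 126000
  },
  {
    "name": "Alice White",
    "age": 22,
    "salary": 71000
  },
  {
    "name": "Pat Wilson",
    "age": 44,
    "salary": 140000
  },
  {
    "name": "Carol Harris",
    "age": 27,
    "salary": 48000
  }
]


Sort by: age (ascending)

Sorted order:
  1. Alice White (age = 22)
  2. Carol Harris (age = 27)
  3. Liam Davis (age = 42)
  4. Pat Wilson (age = 44)
  5. Judy Taylor (age = 57)
  6. Frank Davis (age = 57)
  7. Carol White (age = 61)

First: Alice White

Alice White


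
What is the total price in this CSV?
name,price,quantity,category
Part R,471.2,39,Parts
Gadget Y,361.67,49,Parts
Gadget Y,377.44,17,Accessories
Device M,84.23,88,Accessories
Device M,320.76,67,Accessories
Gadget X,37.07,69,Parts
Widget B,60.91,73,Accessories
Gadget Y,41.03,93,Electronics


Computing total price:
Values: [471.2, 361.67, 377.44, 84.23, 320.76, 37.07, 60.91, 41.03]
Sum = 1754.31

1754.31


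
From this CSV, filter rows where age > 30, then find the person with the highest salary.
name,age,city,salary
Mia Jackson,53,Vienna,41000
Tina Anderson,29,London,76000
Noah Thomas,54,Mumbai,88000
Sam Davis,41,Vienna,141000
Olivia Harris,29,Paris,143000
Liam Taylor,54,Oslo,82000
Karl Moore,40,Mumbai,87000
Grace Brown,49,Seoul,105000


Filter: age > 30
Sort by: salary (descending)

Filtered records (6):
  Sam Davis, age 41, salary $141000
  Grace Brown, age 49, salary $105000
  Noah Thomas, age 54, salary $88000
  Karl Moore, age 40, salary $87000
  Liam Taylor, age 54, salary $82000
  Mia Jackson, age 53, salary $41000

Highest salary: Sam Davis ($141000)

Sam Davis


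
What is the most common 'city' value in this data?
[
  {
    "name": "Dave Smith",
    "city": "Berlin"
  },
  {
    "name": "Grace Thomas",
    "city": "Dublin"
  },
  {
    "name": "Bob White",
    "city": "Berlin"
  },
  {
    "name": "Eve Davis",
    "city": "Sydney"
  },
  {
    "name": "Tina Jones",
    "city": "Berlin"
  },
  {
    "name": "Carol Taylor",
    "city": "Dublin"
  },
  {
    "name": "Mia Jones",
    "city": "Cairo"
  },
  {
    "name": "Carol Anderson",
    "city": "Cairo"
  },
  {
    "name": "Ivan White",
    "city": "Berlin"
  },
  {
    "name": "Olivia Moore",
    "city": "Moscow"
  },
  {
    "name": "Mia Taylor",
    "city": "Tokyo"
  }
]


Counting 'city' values across 11 records:

  Berlin: 4 ####
  Dublin: 2 ##
  Cairo: 2 ##
  Sydney: 1 #
  Moscow: 1 #
  Tokyo: 1 #

Most common: Berlin (4 times)

Berlin (4 times)


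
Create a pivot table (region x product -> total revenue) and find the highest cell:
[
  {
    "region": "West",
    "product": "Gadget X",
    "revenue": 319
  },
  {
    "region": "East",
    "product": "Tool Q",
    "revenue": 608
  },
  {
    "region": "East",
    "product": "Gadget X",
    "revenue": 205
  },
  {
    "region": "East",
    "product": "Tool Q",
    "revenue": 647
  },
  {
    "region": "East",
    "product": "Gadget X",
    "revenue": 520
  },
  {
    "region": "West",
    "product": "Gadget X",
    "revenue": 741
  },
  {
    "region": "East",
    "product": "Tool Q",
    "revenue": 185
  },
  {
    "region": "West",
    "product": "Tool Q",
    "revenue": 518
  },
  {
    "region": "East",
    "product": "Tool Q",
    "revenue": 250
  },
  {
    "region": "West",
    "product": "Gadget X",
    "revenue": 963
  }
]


Pivot: region (rows) x product (columns) -> total revenue

     Gadget X      Tool Q      
East           725          1690  
West          2023           518  

Highest: West / Gadget X = $2023

West / Gadget X = $2023


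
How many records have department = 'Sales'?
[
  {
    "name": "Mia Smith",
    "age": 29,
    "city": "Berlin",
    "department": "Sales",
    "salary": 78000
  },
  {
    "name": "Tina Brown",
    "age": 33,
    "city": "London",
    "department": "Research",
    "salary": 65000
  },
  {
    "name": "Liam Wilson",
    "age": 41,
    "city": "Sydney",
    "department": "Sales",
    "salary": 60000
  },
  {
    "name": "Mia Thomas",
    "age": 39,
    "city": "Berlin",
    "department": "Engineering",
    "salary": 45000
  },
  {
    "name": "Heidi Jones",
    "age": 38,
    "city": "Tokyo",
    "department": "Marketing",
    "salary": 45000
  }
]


Data: 5 records
Condition: department = 'Sales'

Checking each record:
  Mia Smith: Sales MATCH
  Tina Brown: Research
  Liam Wilson: Sales MATCH
  Mia Thomas: Engineering
  Heidi Jones: Marketing

Count: 2

2


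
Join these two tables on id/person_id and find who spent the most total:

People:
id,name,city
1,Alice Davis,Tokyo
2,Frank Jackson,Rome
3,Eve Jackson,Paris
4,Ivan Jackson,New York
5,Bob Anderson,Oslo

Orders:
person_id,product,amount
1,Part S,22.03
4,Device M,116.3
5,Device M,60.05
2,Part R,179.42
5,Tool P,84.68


Join on: people.id = orders.person_id

Joined rows:
  Alice Davis (Tokyo) bought Part S for $22.03
  Ivan Jackson (New York) bought Device M for $116.3
  Bob Anderson (Oslo) bought Device M for $60.05
  Frank Jackson (Rome) bought Part R for $179.42
  Bob Anderson (Oslo) bought Tool P for $84.68

Total per person:
  Frank Jackson: $179.42
  Bob Anderson: $144.73
  Ivan Jackson: $116.30
  Alice Davis: $22.03

Top spender: Frank Jackson ($179.42)

Frank Jackson ($179.42)


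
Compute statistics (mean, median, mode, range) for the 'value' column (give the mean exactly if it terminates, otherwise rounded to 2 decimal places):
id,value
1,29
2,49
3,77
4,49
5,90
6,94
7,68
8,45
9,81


Data: [29, 49, 77, 49, 90, 94, 68, 45, 81]
Count: 9
Sum: 582
Mean: 582/9 ≈ 64.67 (rounded to 2 decimal places)
Sorted: [29, 45, 49, 49, 68, 77, 81, 90, 94]
Median: 68.0
Mode: 49 (2 times)
Range: 94 - 29 = 65
Min: 29, Max: 94

mean≈64.67, median=68.0, mode=49, range=65


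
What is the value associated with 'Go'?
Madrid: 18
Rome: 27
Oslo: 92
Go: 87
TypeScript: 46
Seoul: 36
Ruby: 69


Looking up key 'Go'
Value: 87

87


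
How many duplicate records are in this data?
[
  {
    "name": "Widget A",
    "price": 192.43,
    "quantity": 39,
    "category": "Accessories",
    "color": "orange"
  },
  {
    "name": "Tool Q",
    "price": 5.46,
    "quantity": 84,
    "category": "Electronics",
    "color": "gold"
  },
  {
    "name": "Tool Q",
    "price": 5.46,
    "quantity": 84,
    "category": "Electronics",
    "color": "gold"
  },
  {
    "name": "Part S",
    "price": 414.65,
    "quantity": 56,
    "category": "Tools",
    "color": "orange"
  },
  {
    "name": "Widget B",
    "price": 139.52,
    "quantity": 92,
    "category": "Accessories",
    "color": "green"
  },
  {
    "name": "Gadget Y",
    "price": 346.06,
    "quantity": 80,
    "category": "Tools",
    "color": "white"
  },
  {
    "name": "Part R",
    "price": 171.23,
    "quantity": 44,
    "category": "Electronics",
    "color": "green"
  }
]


Checking 7 records for duplicates:

  Row 1: Widget A ($192.43, qty 39)
  Row 2: Tool Q ($5.46, qty 84)
  Row 3: Tool Q ($5.46, qty 84) <-- DUPLICATE
  Row 4: Part S ($414.65, qty 56)
  Row 5: Widget B ($139.52, qty 92)
  Row 6: Gadget Y ($346.06, qty 80)
  Row 7: Part R ($171.23, qty 44)

Duplicates found: 1
Unique records: 6

1 duplicates, 6 unique


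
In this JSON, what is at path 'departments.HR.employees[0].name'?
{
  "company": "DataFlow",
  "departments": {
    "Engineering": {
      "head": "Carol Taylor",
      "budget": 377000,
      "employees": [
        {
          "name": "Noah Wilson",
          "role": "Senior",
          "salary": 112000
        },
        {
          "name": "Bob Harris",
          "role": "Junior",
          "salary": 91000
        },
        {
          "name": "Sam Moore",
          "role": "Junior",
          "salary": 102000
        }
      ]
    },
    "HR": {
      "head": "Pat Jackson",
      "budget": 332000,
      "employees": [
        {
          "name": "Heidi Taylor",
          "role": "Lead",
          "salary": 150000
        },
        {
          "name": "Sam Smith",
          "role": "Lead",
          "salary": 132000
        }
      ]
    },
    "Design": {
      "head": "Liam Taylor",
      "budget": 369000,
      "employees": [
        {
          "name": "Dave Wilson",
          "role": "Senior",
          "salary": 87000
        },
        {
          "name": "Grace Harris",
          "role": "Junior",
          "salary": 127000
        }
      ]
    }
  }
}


Path: departments.HR.employees[0].name

Navigate:
  -> departments
  -> HR
  -> employees[0].name = 'Heidi Taylor'

Heidi Taylor


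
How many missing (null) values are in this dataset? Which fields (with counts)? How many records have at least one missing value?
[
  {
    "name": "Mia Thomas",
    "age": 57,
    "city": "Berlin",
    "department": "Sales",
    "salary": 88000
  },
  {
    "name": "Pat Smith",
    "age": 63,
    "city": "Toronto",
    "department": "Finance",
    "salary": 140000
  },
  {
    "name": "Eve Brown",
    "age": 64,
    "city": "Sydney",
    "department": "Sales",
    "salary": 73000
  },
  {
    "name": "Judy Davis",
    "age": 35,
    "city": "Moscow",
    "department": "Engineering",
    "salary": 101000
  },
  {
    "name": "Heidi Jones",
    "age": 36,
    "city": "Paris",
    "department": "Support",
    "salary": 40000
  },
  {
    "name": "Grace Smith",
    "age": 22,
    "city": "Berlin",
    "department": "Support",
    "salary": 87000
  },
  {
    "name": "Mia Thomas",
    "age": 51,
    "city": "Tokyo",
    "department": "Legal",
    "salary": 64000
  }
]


Checking for missing (null) values in 7 records:

  Mia Thomas: complete
  Pat Smith: complete
  Eve Brown: complete
  Judy Davis: complete
  Heidi Jones: complete
  Grace Smith: complete
  Mia Thomas: complete

Per field:
  name: 0 missing
  age: 0 missing
  city: 0 missing
  department: 0 missing
  salary: 0 missing

Total missing values: 0
Records with any missing: 0

0 missing values (none); 0 incomplete records


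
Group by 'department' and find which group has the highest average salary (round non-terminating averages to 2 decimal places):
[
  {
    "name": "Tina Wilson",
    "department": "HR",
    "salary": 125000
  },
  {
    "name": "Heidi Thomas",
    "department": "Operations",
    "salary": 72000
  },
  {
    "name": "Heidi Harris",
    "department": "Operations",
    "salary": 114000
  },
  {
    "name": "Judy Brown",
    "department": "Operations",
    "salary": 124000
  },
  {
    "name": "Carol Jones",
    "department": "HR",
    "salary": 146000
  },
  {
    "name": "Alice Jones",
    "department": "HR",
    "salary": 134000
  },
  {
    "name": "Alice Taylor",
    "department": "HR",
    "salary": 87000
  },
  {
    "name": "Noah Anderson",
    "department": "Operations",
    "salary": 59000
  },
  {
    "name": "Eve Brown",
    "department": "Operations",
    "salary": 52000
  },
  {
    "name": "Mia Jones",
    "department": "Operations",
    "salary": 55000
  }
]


Group by: department

Groups:
  HR: 4 people, avg salary = 492000/4 = $123000
  Operations: 6 people, avg salary = 476000/6 ≈ $79333.33

Highest average salary: HR ($123000)

HR ($123000)


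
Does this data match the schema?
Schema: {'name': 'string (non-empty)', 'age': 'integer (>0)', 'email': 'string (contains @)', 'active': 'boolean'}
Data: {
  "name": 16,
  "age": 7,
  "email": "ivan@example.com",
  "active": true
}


Validating each field against schema:
  name: FAIL (16 is not a string)
  age: OK (positive integer)
  email: OK (string with @)
  active: OK (boolean)

Result: INVALID (1 error: name)

INVALID (1 error: name)


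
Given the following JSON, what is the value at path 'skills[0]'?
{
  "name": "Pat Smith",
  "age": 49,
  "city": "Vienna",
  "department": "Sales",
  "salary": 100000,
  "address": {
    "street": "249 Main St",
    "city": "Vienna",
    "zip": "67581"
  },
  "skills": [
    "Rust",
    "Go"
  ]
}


Query: skills[0]
Path: skills -> first element
Value: Rust

Rust


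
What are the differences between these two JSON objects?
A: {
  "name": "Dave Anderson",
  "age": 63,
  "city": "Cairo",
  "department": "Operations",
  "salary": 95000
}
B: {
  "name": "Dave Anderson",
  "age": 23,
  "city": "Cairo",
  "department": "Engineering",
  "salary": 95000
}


Comparing each field (in key order):
  name: same
  age: DIFFERENT
  city: same
  department: DIFFERENT
  salary: same
Differences:
  age: 63 -> 23
  department: Operations -> Engineering

2 field(s) changed

2 changes: age, department


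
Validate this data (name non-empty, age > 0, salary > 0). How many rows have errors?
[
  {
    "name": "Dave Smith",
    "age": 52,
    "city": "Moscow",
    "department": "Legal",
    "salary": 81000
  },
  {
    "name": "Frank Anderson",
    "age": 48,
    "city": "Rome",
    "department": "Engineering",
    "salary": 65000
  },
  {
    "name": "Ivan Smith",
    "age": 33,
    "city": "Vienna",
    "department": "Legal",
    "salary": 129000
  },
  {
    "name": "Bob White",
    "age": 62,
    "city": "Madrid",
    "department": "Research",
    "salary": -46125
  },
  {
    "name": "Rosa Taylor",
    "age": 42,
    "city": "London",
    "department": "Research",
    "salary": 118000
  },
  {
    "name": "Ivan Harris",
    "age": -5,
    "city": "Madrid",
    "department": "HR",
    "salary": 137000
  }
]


Validating 6 records:
Rules: name non-empty, age > 0, salary > 0

  Row 1 (Dave Smith): OK
  Row 2 (Frank Anderson): OK
  Row 3 (Ivan Smith): OK
  Row 4 (Bob White): negative salary: -46125
  Row 5 (Rosa Taylor): OK
  Row 6 (Ivan Harris): negative age: -5

Total errors: 2

2 errors


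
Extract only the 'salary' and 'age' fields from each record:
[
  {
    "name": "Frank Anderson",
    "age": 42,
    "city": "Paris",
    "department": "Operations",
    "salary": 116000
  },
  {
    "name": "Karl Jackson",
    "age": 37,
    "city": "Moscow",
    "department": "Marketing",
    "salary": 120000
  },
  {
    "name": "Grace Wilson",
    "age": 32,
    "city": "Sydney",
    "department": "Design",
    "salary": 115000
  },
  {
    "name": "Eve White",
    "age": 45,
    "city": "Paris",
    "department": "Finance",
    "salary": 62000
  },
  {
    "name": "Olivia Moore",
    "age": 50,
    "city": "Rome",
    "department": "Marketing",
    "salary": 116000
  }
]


Original: 5 records with fields: name, age, city, department, salary
Keep: ['salary', 'age']
Drop: ['name', 'city', 'department']
Result: 5 records, 2 fields each

[
  {
    "salary": 116000,
    "age": 42
  },
  {
    "salary": 120000,
    "age": 37
  },
  {
    "salary": 115000,
    "age": 32
  },
  {
    "salary": 62000,
    "age": 45
  },
  {
    "salary": 116000,
    "age": 50
  }
]


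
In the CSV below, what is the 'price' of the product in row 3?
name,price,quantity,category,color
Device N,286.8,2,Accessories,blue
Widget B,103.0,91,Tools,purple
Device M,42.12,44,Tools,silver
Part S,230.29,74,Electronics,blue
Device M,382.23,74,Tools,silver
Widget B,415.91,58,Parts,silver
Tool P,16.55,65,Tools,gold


Query: Row 3 ('Device M'), column 'price'
Value: 42.12

42.12


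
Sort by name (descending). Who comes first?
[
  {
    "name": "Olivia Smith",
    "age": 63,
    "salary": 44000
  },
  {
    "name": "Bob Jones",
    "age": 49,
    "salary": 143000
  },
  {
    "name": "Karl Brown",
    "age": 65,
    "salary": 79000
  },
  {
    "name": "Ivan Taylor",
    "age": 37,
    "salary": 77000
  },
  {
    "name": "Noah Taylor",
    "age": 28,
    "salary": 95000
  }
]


Sort by: name (descending)

Sorted order:
  1. Olivia Smith (name = Olivia Smith)
  2. Noah Taylor (name = Noah Taylor)
  3. Karl Brown (name = Karl Brown)
  4. Ivan Taylor (name = Ivan Taylor)
  5. Bob Jones (name = Bob Jones)

First: Olivia Smith

Olivia Smith


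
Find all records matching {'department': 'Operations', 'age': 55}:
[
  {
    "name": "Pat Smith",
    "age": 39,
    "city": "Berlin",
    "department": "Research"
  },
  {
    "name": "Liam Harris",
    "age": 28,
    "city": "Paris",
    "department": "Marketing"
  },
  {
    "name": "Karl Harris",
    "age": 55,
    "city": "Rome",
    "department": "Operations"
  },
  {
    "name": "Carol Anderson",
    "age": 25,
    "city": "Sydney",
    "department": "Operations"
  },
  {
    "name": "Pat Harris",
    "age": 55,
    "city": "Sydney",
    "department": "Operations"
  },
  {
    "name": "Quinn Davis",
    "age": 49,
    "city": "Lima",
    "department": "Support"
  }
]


Search criteria: {'department': 'Operations', 'age': 55}

Checking 6 records:
  Pat Smith: {department: Research, age: 39}
  Liam Harris: {department: Marketing, age: 28}
  Karl Harris: {department: Operations, age: 55} <-- MATCH
  Carol Anderson: {department: Operations, age: 25}
  Pat Harris: {department: Operations, age: 55} <-- MATCH
  Quinn Davis: {department: Support, age: 49}

Matches: ["Karl Harris", "Pat Harris"]

["Karl Harris", "Pat Harris"]


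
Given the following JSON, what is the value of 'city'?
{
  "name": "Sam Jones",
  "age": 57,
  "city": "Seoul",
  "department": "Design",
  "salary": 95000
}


Looking up field 'city'
Value: Seoul

Seoul


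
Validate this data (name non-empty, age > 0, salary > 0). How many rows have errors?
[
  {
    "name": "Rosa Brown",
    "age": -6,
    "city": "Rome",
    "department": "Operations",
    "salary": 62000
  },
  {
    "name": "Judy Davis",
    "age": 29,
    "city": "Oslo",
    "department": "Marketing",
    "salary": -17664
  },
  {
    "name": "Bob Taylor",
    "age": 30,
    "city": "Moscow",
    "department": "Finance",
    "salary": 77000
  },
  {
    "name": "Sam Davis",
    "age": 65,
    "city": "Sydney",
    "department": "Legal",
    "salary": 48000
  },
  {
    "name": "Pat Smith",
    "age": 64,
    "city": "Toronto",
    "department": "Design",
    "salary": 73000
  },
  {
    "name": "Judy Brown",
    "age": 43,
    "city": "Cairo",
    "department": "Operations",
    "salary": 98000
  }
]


Validating 6 records:
Rules: name non-empty, age > 0, salary > 0

  Row 1 (Rosa Brown): negative age: -6
  Row 2 (Judy Davis): negative salary: -17664
  Row 3 (Bob Taylor): OK
  Row 4 (Sam Davis): OK
  Row 5 (Pat Smith): OK
  Row 6 (Judy Brown): OK

Total errors: 2

2 errors


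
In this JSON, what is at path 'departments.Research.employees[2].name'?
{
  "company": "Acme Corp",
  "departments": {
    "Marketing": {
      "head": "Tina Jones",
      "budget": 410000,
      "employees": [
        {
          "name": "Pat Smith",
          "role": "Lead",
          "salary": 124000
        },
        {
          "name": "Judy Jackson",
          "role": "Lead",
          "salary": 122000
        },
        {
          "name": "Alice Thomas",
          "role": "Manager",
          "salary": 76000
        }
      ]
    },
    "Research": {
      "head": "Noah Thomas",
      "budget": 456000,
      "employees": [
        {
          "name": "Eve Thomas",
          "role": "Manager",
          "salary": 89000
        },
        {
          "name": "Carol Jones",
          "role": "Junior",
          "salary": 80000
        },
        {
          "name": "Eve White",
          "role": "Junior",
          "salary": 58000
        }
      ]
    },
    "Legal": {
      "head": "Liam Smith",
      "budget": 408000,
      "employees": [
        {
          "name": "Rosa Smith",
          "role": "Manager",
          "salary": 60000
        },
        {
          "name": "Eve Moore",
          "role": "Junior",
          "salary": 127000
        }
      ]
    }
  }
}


Path: departments.Research.employees[2].name

Navigate:
  -> departments
  -> Research
  -> employees[2].name = 'Eve White'

Eve White


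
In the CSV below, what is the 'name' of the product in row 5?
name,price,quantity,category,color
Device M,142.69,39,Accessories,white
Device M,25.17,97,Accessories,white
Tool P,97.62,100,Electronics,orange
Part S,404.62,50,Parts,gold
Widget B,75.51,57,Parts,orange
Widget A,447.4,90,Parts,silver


Query: Row 5 ('Widget B'), column 'name'
Value: Widget B

Widget B


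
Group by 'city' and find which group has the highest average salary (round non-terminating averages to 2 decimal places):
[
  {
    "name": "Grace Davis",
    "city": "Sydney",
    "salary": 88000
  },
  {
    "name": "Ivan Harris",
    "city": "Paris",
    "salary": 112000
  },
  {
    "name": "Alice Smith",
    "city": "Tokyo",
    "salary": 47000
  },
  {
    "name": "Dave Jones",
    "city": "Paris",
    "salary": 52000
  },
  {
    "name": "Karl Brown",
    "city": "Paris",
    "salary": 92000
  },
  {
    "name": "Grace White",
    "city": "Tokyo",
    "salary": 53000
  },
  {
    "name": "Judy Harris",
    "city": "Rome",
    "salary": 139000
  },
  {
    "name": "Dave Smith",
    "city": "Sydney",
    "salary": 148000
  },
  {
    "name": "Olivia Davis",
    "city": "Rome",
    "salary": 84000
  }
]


Group by: city

Groups:
  Paris: 3 people, avg salary = 256000/3 ≈ $85333.33
  Rome: 2 people, avg salary = 223000/2 = $111500
  Sydney: 2 people, avg salary = 236000/2 = $118000
  Tokyo: 2 people, avg salary = 100000/2 = $50000

Highest average salary: Sydney ($118000)

Sydney ($118000)


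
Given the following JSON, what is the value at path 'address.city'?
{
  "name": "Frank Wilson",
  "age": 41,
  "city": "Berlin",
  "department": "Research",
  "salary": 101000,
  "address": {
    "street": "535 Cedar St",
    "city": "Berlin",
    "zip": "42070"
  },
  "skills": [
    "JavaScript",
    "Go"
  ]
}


Query: address.city
Path: address -> city
Value: Berlin

Berlin


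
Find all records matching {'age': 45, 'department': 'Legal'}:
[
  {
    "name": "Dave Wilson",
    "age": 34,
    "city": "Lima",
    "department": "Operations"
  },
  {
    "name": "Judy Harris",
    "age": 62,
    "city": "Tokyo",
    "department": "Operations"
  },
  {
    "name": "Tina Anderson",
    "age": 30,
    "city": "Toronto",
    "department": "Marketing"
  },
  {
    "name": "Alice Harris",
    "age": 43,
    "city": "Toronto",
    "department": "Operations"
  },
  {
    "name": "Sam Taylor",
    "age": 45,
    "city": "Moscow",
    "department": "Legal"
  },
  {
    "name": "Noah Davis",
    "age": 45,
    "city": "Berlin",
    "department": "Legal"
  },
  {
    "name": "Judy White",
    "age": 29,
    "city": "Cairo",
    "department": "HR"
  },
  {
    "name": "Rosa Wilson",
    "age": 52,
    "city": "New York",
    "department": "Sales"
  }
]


Search criteria: {'age': 45, 'department': 'Legal'}

Checking 8 records:
  Dave Wilson: {age: 34, department: Operations}
  Judy Harris: {age: 62, department: Operations}
  Tina Anderson: {age: 30, department: Marketing}
  Alice Harris: {age: 43, department: Operations}
  Sam Taylor: {age: 45, department: Legal} <-- MATCH
  Noah Davis: {age: 45, department: Legal} <-- MATCH
  Judy White: {age: 29, department: HR}
  Rosa Wilson: {age: 52, department: Sales}

Matches: ["Sam Taylor", "Noah Davis"]

["Sam Taylor", "Noah Davis"]


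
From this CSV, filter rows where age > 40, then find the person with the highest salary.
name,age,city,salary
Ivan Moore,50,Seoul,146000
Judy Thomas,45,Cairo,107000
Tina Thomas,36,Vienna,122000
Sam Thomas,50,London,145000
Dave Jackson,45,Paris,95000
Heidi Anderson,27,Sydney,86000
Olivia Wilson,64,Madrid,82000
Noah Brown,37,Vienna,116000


Filter: age > 40
Sort by: salary (descending)

Filtered records (5):
  Ivan Moore, age 50, salary $146000
  Sam Thomas, age 50, salary $145000
  Judy Thomas, age 45, salary $107000
  Dave Jackson, age 45, salary $95000
  Olivia Wilson, age 64, salary $82000

Highest salary: Ivan Moore ($146000)

Ivan Moore


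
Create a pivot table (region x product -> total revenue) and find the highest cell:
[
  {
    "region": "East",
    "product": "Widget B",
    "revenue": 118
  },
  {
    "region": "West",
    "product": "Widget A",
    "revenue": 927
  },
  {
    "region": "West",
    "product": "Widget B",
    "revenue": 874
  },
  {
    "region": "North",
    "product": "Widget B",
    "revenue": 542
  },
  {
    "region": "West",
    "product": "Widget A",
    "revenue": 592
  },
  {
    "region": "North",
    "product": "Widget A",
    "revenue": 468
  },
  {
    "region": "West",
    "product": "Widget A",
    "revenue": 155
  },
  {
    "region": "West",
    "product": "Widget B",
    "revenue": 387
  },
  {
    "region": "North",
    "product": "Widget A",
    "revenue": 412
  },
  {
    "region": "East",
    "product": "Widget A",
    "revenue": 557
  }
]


Pivot: region (rows) x product (columns) -> total revenue

     Widget A      Widget B    
East           557           118  
North          880           542  
West          1674          1261  

Highest: West / Widget A = $1674

West / Widget A = $1674
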